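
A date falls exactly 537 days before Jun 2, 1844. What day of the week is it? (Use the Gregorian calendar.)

First find the weekday of Jun 2, 1844. Doomsday rule: the anchor day for the 1800s is Friday. For year 44: 44÷12 = 3 r 8, and 8÷4 = 2, so 3+8+2 = 13.
Friday + 13 ≡ Thursday — that's 1844's doomsday.
In June the doomsday date is Jun 6.
Jun 2 is 4 days before Jun 6; 4 mod 7 = 4, so Thursday − 4 = Sunday.
537 mod 7 = 5, so 537 days before a Sunday is Sunday − 5 = Tuesday.

Tuesday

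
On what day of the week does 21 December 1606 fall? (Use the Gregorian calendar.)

Thursday

Doomsday rule: the anchor day for the 1600s is Tuesday. For year 06: 6÷12 = 0 r 6, and 6÷4 = 1, so 0+6+1 = 7.
Tuesday + 7 ≡ Tuesday — that's 1606's doomsday.
In December the doomsday date is Dec 12.
Dec 21 is 9 days after Dec 12; 9 mod 7 = 2, so Tuesday + 2 = Thursday.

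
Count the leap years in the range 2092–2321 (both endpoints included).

55

Multiples of 4 in [2092,2321]: 58.
Of those, multiples of 100: 3 (not leap unless ÷400).
Multiples of 400: 0.
Leap years = 58 − 3 + 0 = 55.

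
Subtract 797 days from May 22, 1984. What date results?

−366 (one year; includes Feb 29, 1984) → May 22, 1983 (431 left).
−365 (one year) → May 22, 1982 (66 left).
−22 → Apr 30, 1982 (end of Apr, 30 days; 44 left).
−30 → Mar 31, 1982 (end of Mar, 31 days; 14 left).
−14 → Mar 17, 1982.

March 17, 1982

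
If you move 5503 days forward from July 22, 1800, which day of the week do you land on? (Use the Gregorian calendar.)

First find the weekday of Jul 22, 1800. Doomsday rule: the anchor day for the 1800s is Friday. For year 00: 0÷12 = 0 r 0, and 0÷4 = 0, so 0+0+0 = 0.
Friday + 0 ≡ Friday — that's 1800's doomsday.
In July the doomsday date is Jul 11.
Jul 22 is 11 days after Jul 11; 11 mod 7 = 4, so Friday + 4 = Tuesday.
5503 mod 7 = 1, so 5503 days after a Tuesday is Tuesday + 1 = Wednesday.

Wednesday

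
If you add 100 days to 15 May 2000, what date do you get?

May has 31 days: +17 → Jun 1, 2000 (83 left).
Jun has 30 days: +30 → Jul 1, 2000 (53 left).
Jul has 31 days: +31 → Aug 1, 2000 (22 left).
+22 → Aug 23, 2000.

August 23, 2000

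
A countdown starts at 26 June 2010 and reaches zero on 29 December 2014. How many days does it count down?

Jun 26, 2010 → Jun 26, 2011: 365 days.
Jun 26, 2011 → Jun 26, 2012: 366 days (Feb 29, 2012 is in that span).
Jun 26, 2012 → Jun 26, 2013: 365 days.
Jun 26, 2013 → Jun 26, 2014: 365 days.
Jun 26, 2014 → Jul 26, 2014: 30 days (June has 30).
Jul 26, 2014 → Aug 26, 2014: 31 days (July has 31).
Aug 26, 2014 → Sep 26, 2014: 31 days (August has 31).
Sep 26, 2014 → Oct 26, 2014: 30 days (September has 30).
Oct 26, 2014 → Nov 26, 2014: 31 days (October has 31).
Nov 26, 2014 → Dec 26, 2014: 30 days (November has 30).
Dec 26, 2014 → Dec 29, 2014: 3 days.
Total: 1647 days.

1647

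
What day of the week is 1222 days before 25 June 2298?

Jun 25, 2298 is a Saturday.
1222 mod 7 = 4, so 1222 days before a Saturday is Saturday − 4 = Tuesday.

Tuesday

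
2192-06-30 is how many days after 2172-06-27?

7308

Jun 27, 2172 → Jun 27, 2173: 365 days.
Jun 27, 2173 → Jun 27, 2174: 365 days.
Jun 27, 2174 → Jun 27, 2175: 365 days.
Jun 27, 2175 → Jun 27, 2176: 366 days (Feb 29, 2176 is in that span).
Jun 27, 2176 → Jun 27, 2177: 365 days.
Jun 27, 2177 → Jun 27, 2178: 365 days.
Jun 27, 2178 → Jun 27, 2179: 365 days.
Jun 27, 2179 → Jun 27, 2180: 366 days (Feb 29, 2180 is in that span).
Jun 27, 2180 → Jun 27, 2181: 365 days.
Jun 27, 2181 → Jun 27, 2182: 365 days.
Jun 27, 2182 → Jun 27, 2183: 365 days.
Jun 27, 2183 → Jun 27, 2184: 366 days (Feb 29, 2184 is in that span).
Jun 27, 2184 → Jun 27, 2185: 365 days.
Jun 27, 2185 → Jun 27, 2186: 365 days.
Jun 27, 2186 → Jun 27, 2187: 365 days.
Jun 27, 2187 → Jun 27, 2188: 366 days (Feb 29, 2188 is in that span).
Jun 27, 2188 → Jun 27, 2189: 365 days.
Jun 27, 2189 → Jun 27, 2190: 365 days.
Jun 27, 2190 → Jun 27, 2191: 365 days.
Jun 27, 2191 → Jul 27, 2191: 30 days (June has 30).
Jul 27, 2191 → Aug 27, 2191: 31 days (July has 31).
Aug 27, 2191 → Sep 27, 2191: 31 days (August has 31).
Sep 27, 2191 → Oct 27, 2191: 30 days (September has 30).
Oct 27, 2191 → Nov 27, 2191: 31 days (October has 31).
Nov 27, 2191 → Dec 27, 2191: 30 days (November has 30).
Dec 27, 2191 → Jan 27, 2192: 31 days (December has 31).
Jan 27, 2192 → Feb 27, 2192: 31 days (January has 31).
Feb 27, 2192 → Mar 27, 2192: 29 days (February has 29).
Mar 27, 2192 → Apr 27, 2192: 31 days (March has 31).
Apr 27, 2192 → May 27, 2192: 30 days (April has 30).
May 27, 2192 → Jun 27, 2192: 31 days (May has 31).
Jun 27, 2192 → Jun 30, 2192: 3 days.
Total: 7308 days.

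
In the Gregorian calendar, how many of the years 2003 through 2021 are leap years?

5

Multiples of 4 in [2003,2021]: 5.
Of those, multiples of 100: 0 (not leap unless ÷400).
Multiples of 400: 0.
Leap years = 5 − 0 + 0 = 5.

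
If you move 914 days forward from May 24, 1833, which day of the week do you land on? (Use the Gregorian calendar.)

Tuesday

May 24, 1833 is a Friday.
914 mod 7 = 4, so 914 days after a Friday is Friday + 4 = Tuesday.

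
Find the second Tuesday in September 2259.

September 13, 2259

September 1, 2259 is a Thursday.
The first Tuesday is therefore September 6 (5 days later).
The second Tuesday is 6 + 1×7 = September 13.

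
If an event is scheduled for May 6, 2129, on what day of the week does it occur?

Friday

Doomsday rule: the anchor day for the 2100s is Sunday. For year 29: 29÷12 = 2 r 5, and 5÷4 = 1, so 2+5+1 = 8.
Sunday + 8 ≡ Monday — that's 2129's doomsday.
In May the doomsday date is May 9.
May 6 is 3 days before May 9; 3 mod 7 = 3, so Monday − 3 = Friday.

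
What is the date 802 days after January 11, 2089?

+365 (one year) → Jan 11, 2090 (437 left).
+365 (one year) → Jan 11, 2091 (72 left).
Jan has 31 days: +21 → Feb 1, 2091 (51 left).
Feb has 28 days: +28 → Mar 1, 2091 (23 left).
+23 → Mar 24, 2091.

March 24, 2091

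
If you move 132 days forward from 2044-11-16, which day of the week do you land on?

First find the weekday of Nov 16, 2044. Doomsday rule: the anchor day for the 2000s is Tuesday. For year 44: 44÷12 = 3 r 8, and 8÷4 = 2, so 3+8+2 = 13.
Tuesday + 13 ≡ Monday — that's 2044's doomsday.
In November the doomsday date is Nov 7.
Nov 16 is 9 days after Nov 7; 9 mod 7 = 2, so Monday + 2 = Wednesday.
132 mod 7 = 6, so 132 days after a Wednesday is Wednesday + 6 = Tuesday.

Tuesday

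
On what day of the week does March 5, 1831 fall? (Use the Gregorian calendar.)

Doomsday rule: the anchor day for the 1800s is Friday. For year 31: 31÷12 = 2 r 7, and 7÷4 = 1, so 2+7+1 = 10.
Friday + 10 ≡ Monday — that's 1831's doomsday.
In March the doomsday date is Mar 14.
Mar 5 is 9 days before Mar 14; 9 mod 7 = 2, so Monday − 2 = Saturday.

Saturday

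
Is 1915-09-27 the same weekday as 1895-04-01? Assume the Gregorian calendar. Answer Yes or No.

From Apr 1, 1895 to Sep 27, 1915 is 7483 days.
7483 mod 7 = 0, so they are the same weekday.
(Apr 1, 1895 is a Monday; Sep 27, 1915 is a Monday.)

Yes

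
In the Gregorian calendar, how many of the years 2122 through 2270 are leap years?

36

Multiples of 4 in [2122,2270]: 37.
Of those, multiples of 100: 1 (not leap unless ÷400).
Multiples of 400: 0.
Leap years = 37 − 1 + 0 = 36.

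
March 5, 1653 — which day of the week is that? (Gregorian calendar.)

Wednesday

Doomsday rule: the anchor day for the 1600s is Tuesday. For year 53: 53÷12 = 4 r 5, and 5÷4 = 1, so 4+5+1 = 10.
Tuesday + 10 ≡ Friday — that's 1653's doomsday.
In March the doomsday date is Mar 14.
Mar 5 is 9 days before Mar 14; 9 mod 7 = 2, so Friday − 2 = Wednesday.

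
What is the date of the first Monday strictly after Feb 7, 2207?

February 9, 2207

Feb 7, 2207 is a Saturday.
From Saturday to the next Monday is 2 days.
Feb 7, 2207 + 2 = Feb 9, 2207.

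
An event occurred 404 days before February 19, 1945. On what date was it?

January 12, 1944

−366 (one year; includes Feb 29, 1944) → Feb 19, 1944 (38 left).
−19 → Jan 31, 1944 (end of Jan, 31 days; 19 left).
−19 → Jan 12, 1944.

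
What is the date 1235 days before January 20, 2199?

−365 (one year) → Jan 20, 2198 (870 left).
−365 (one year) → Jan 20, 2197 (505 left).
−366 (one year; includes Feb 29, 2196) → Jan 20, 2196 (139 left).
−20 → Dec 31, 2195 (end of Dec, 31 days; 119 left).
−31 → Nov 30, 2195 (end of Nov, 30 days; 88 left).
−30 → Oct 31, 2195 (end of Oct, 31 days; 58 left).
−31 → Sep 30, 2195 (end of Sep, 30 days; 27 left).
−27 → Sep 3, 2195.

September 3, 2195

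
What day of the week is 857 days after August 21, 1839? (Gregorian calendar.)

Saturday

First find the weekday of Aug 21, 1839. Doomsday rule: the anchor day for the 1800s is Friday. For year 39: 39÷12 = 3 r 3, and 3÷4 = 0, so 3+3+0 = 6.
Friday + 6 ≡ Thursday — that's 1839's doomsday.
In August the doomsday date is Aug 8.
Aug 21 is 13 days after Aug 8; 13 mod 7 = 6, so Thursday + 6 = Wednesday.
857 mod 7 = 3, so 857 days after a Wednesday is Wednesday + 3 = Saturday.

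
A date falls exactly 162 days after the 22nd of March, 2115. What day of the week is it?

Mar 22, 2115 is a Friday.
162 mod 7 = 1, so 162 days after a Friday is Friday + 1 = Saturday.

Saturday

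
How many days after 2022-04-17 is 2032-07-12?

Apr 17, 2022 → Apr 17, 2023: 365 days.
Apr 17, 2023 → Apr 17, 2024: 366 days (Feb 29, 2024 is in that span).
Apr 17, 2024 → Apr 17, 2025: 365 days.
Apr 17, 2025 → Apr 17, 2026: 365 days.
Apr 17, 2026 → Apr 17, 2027: 365 days.
Apr 17, 2027 → Apr 17, 2028: 366 days (Feb 29, 2028 is in that span).
Apr 17, 2028 → Apr 17, 2029: 365 days.
Apr 17, 2029 → Apr 17, 2030: 365 days.
Apr 17, 2030 → Apr 17, 2031: 365 days.
Apr 17, 2031 → Apr 17, 2032: 366 days (Feb 29, 2032 is in that span).
Apr 17, 2032 → May 17, 2032: 30 days (April has 30).
May 17, 2032 → Jun 17, 2032: 31 days (May has 31).
Jun 17, 2032 → Jul 12, 2032: 25 days.
Total: 3739 days.

3739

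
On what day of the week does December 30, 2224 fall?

Doomsday rule: the anchor day for the 2200s is Friday. For year 24: 24÷12 = 2 r 0, and 0÷4 = 0, so 2+0+0 = 2.
Friday + 2 ≡ Sunday — that's 2224's doomsday.
In December the doomsday date is Dec 12.
Dec 30 is 18 days after Dec 12; 18 mod 7 = 4, so Sunday + 4 = Thursday.

Thursday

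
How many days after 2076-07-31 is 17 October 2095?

7017

Jul 31, 2076 → Jul 31, 2077: 365 days.
Jul 31, 2077 → Jul 31, 2078: 365 days.
Jul 31, 2078 → Jul 31, 2079: 365 days.
Jul 31, 2079 → Jul 31, 2080: 366 days (Feb 29, 2080 is in that span).
Jul 31, 2080 → Jul 31, 2081: 365 days.
Jul 31, 2081 → Jul 31, 2082: 365 days.
Jul 31, 2082 → Jul 31, 2083: 365 days.
Jul 31, 2083 → Jul 31, 2084: 366 days (Feb 29, 2084 is in that span).
Jul 31, 2084 → Jul 31, 2085: 365 days.
Jul 31, 2085 → Jul 31, 2086: 365 days.
Jul 31, 2086 → Jul 31, 2087: 365 days.
Jul 31, 2087 → Jul 31, 2088: 366 days (Feb 29, 2088 is in that span).
Jul 31, 2088 → Jul 31, 2089: 365 days.
Jul 31, 2089 → Jul 31, 2090: 365 days.
Jul 31, 2090 → Jul 31, 2091: 365 days.
Jul 31, 2091 → Jul 31, 2092: 366 days (Feb 29, 2092 is in that span).
Jul 31, 2092 → Jul 31, 2093: 365 days.
Jul 31, 2093 → Jul 31, 2094: 365 days.
Jul 31, 2094 → Jul 31, 2095: 365 days.
Jul 31, 2095 → Aug 31, 2095: 31 days (July has 31).
Aug 31, 2095 → Sep 30, 2095: 30 days (August has 31).
Sep 30, 2095 → Oct 17, 2095: 17 days.
Total: 7017 days.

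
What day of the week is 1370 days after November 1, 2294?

Tuesday

First find the weekday of Nov 1, 2294. Doomsday rule: the anchor day for the 2200s is Friday. For year 94: 94÷12 = 7 r 10, and 10÷4 = 2, so 7+10+2 = 19.
Friday + 19 ≡ Wednesday — that's 2294's doomsday.
In November the doomsday date is Nov 7.
Nov 1 is 6 days before Nov 7; 6 mod 7 = 6, so Wednesday − 6 = Thursday.
1370 mod 7 = 5, so 1370 days after a Thursday is Thursday + 5 = Tuesday.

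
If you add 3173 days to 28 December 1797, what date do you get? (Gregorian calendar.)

+365 (one year) → Dec 28, 1798 (2808 left).
+365 (one year) → Dec 28, 1799 (2443 left).
+365 (one year) → Dec 28, 1800 (2078 left).
+365 (one year) → Dec 28, 1801 (1713 left).
+365 (one year) → Dec 28, 1802 (1348 left).
+365 (one year) → Dec 28, 1803 (983 left).
+366 (one year; includes Feb 29, 1804) → Dec 28, 1804 (617 left).
+365 (one year) → Dec 28, 1805 (252 left).
Dec has 31 days: +4 → Jan 1, 1806 (248 left).
Jan has 31 days: +31 → Feb 1, 1806 (217 left).
Feb has 28 days: +28 → Mar 1, 1806 (189 left).
Mar has 31 days: +31 → Apr 1, 1806 (158 left).
Apr has 30 days: +30 → May 1, 1806 (128 left).
May has 31 days: +31 → Jun 1, 1806 (97 left).
Jun has 30 days: +30 → Jul 1, 1806 (67 left).
Jul has 31 days: +31 → Aug 1, 1806 (36 left).
Aug has 31 days: +31 → Sep 1, 1806 (5 left).
+5 → Sep 6, 1806.

September 6, 1806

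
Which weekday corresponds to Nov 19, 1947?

Wednesday

January 1, 1947 is a Wednesday.
Jan 1, 1947 → Feb 1, 1947: 31 days (January has 31).
Feb 1, 1947 → Mar 1, 1947: 28 days (February has 28).
Mar 1, 1947 → Apr 1, 1947: 31 days (March has 31).
Apr 1, 1947 → May 1, 1947: 30 days (April has 30).
May 1, 1947 → Jun 1, 1947: 31 days (May has 31).
Jun 1, 1947 → Jul 1, 1947: 30 days (June has 30).
Jul 1, 1947 → Aug 1, 1947: 31 days (July has 31).
Aug 1, 1947 → Sep 1, 1947: 31 days (August has 31).
Sep 1, 1947 → Oct 1, 1947: 30 days (September has 30).
Oct 1, 1947 → Nov 1, 1947: 31 days (October has 31).
Nov 1, 1947 → Nov 19, 1947: 18 days.
Total: 322 days.
322 mod 7 = 0, so Wednesday + 0 = Wednesday.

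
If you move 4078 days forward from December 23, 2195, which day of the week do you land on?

First find the weekday of Dec 23, 2195. Doomsday rule: the anchor day for the 2100s is Sunday. For year 95: 95÷12 = 7 r 11, and 11÷4 = 2, so 7+11+2 = 20.
Sunday + 20 ≡ Saturday — that's 2195's doomsday.
In December the doomsday date is Dec 12.
Dec 23 is 11 days after Dec 12; 11 mod 7 = 4, so Saturday + 4 = Wednesday.
4078 mod 7 = 4, so 4078 days after a Wednesday is Wednesday + 4 = Sunday.

Sunday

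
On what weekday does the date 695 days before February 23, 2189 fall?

Saturday

First find the weekday of Feb 23, 2189. Doomsday rule: the anchor day for the 2100s is Sunday. For year 89: 89÷12 = 7 r 5, and 5÷4 = 1, so 7+5+1 = 13.
Sunday + 13 ≡ Saturday — that's 2189's doomsday.
In February the doomsday date is Feb 28 (2189 is not a leap year).
Feb 23 is 5 days before Feb 28; 5 mod 7 = 5, so Saturday − 5 = Monday.
695 mod 7 = 2, so 695 days before a Monday is Monday − 2 = Saturday.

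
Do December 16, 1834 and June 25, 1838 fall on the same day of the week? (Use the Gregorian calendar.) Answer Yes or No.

No

From Dec 16, 1834 to Jun 25, 1838 is 1287 days.
1287 mod 7 = 6, so they are different weekdays.
(Dec 16, 1834 is a Tuesday; Jun 25, 1838 is a Monday.)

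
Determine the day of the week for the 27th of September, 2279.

Saturday

Doomsday rule: the anchor day for the 2200s is Friday. For year 79: 79÷12 = 6 r 7, and 7÷4 = 1, so 6+7+1 = 14.
Friday + 14 ≡ Friday — that's 2279's doomsday.
In September the doomsday date is Sep 5.
Sep 27 is 22 days after Sep 5; 22 mod 7 = 1, so Friday + 1 = Saturday.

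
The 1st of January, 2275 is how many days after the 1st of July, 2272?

Jul 1, 2272 → Jul 1, 2273: 365 days.
Jul 1, 2273 → Jul 1, 2274: 365 days.
Jul 1, 2274 → Aug 1, 2274: 31 days (July has 31).
Aug 1, 2274 → Sep 1, 2274: 31 days (August has 31).
Sep 1, 2274 → Oct 1, 2274: 30 days (September has 30).
Oct 1, 2274 → Nov 1, 2274: 31 days (October has 31).
Nov 1, 2274 → Dec 1, 2274: 30 days (November has 30).
Dec 1, 2274 → Jan 1, 2275: 31 days.
Total: 914 days.

914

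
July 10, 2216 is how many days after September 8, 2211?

1767

Sep 8, 2211 → Sep 8, 2212: 366 days (Feb 29, 2212 is in that span).
Sep 8, 2212 → Sep 8, 2213: 365 days.
Sep 8, 2213 → Sep 8, 2214: 365 days.
Sep 8, 2214 → Sep 8, 2215: 365 days.
Sep 8, 2215 → Oct 8, 2215: 30 days (September has 30).
Oct 8, 2215 → Nov 8, 2215: 31 days (October has 31).
Nov 8, 2215 → Dec 8, 2215: 30 days (November has 30).
Dec 8, 2215 → Jan 8, 2216: 31 days (December has 31).
Jan 8, 2216 → Feb 8, 2216: 31 days (January has 31).
Feb 8, 2216 → Mar 8, 2216: 29 days (February has 29).
Mar 8, 2216 → Apr 8, 2216: 31 days (March has 31).
Apr 8, 2216 → May 8, 2216: 30 days (April has 30).
May 8, 2216 → Jun 8, 2216: 31 days (May has 31).
Jun 8, 2216 → Jul 8, 2216: 30 days (June has 30).
Jul 8, 2216 → Jul 10, 2216: 2 days.
Total: 1767 days.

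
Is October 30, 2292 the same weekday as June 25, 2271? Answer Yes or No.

From Jun 25, 2271 to Oct 30, 2292 is 7798 days.
7798 mod 7 = 0, so they are the same weekday.
(Jun 25, 2271 is a Sunday; Oct 30, 2292 is a Sunday.)

Yes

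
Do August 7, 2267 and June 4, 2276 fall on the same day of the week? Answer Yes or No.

From Aug 7, 2267 to Jun 4, 2276 is 3224 days.
3224 mod 7 = 4, so they are different weekdays.
(Aug 7, 2267 is a Wednesday; Jun 4, 2276 is a Sunday.)

No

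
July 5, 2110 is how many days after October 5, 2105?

1734

Oct 5, 2105 → Oct 5, 2106: 365 days.
Oct 5, 2106 → Oct 5, 2107: 365 days.
Oct 5, 2107 → Oct 5, 2108: 366 days (Feb 29, 2108 is in that span).
Oct 5, 2108 → Oct 5, 2109: 365 days.
Oct 5, 2109 → Nov 5, 2109: 31 days (October has 31).
Nov 5, 2109 → Dec 5, 2109: 30 days (November has 30).
Dec 5, 2109 → Jan 5, 2110: 31 days (December has 31).
Jan 5, 2110 → Feb 5, 2110: 31 days (January has 31).
Feb 5, 2110 → Mar 5, 2110: 28 days (February has 28).
Mar 5, 2110 → Apr 5, 2110: 31 days (March has 31).
Apr 5, 2110 → May 5, 2110: 30 days (April has 30).
May 5, 2110 → Jun 5, 2110: 31 days (May has 31).
Jun 5, 2110 → Jul 5, 2110: 30 days.
Total: 1734 days.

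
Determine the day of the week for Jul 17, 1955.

January 1, 1955 is a Saturday.
Jan 1, 1955 → Feb 1, 1955: 31 days (January has 31).
Feb 1, 1955 → Mar 1, 1955: 28 days (February has 28).
Mar 1, 1955 → Apr 1, 1955: 31 days (March has 31).
Apr 1, 1955 → May 1, 1955: 30 days (April has 30).
May 1, 1955 → Jun 1, 1955: 31 days (May has 31).
Jun 1, 1955 → Jul 1, 1955: 30 days (June has 30).
Jul 1, 1955 → Jul 17, 1955: 16 days.
Total: 197 days.
197 mod 7 = 1, so Saturday + 1 = Sunday.

Sunday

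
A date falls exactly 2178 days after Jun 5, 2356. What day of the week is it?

First find the weekday of Jun 5, 2356. Doomsday rule: the anchor day for the 2300s is Wednesday. For year 56: 56÷12 = 4 r 8, and 8÷4 = 2, so 4+8+2 = 14.
Wednesday + 14 ≡ Wednesday — that's 2356's doomsday.
In June the doomsday date is Jun 6.
Jun 5 is 1 day before Jun 6; 1 mod 7 = 1, so Wednesday − 1 = Tuesday.
2178 mod 7 = 1, so 2178 days after a Tuesday is Tuesday + 1 = Wednesday.

Wednesday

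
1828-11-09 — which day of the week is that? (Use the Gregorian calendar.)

Sunday

Doomsday rule: the anchor day for the 1800s is Friday. For year 28: 28÷12 = 2 r 4, and 4÷4 = 1, so 2+4+1 = 7.
Friday + 7 ≡ Friday — that's 1828's doomsday.
In November the doomsday date is Nov 7.
Nov 9 is 2 days after Nov 7; 2 mod 7 = 2, so Friday + 2 = Sunday.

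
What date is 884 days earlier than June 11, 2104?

−366 (one year; includes Feb 29, 2104) → Jun 11, 2103 (518 left).
−365 (one year) → Jun 11, 2102 (153 left).
−11 → May 31, 2102 (end of May, 31 days; 142 left).
−31 → Apr 30, 2102 (end of Apr, 30 days; 111 left).
−30 → Mar 31, 2102 (end of Mar, 31 days; 81 left).
−31 → Feb 28, 2102 (end of Feb, 28 days; 50 left).
−28 → Jan 31, 2102 (end of Jan, 31 days; 22 left).
−22 → Jan 9, 2102.

January 9, 2102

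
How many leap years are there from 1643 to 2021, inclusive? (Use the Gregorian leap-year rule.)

Multiples of 4 in [1643,2021]: 95.
Of those, multiples of 100: 4 (not leap unless ÷400).
Multiples of 400: 1.
Leap years = 95 − 4 + 1 = 92.

92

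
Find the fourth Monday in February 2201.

February 23, 2201

February 1, 2201 is a Sunday.
The first Monday is therefore February 2 (1 days later).
The fourth Monday is 2 + 3×7 = February 23.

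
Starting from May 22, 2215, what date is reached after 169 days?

November 7, 2215

May has 31 days: +10 → Jun 1, 2215 (159 left).
Jun has 30 days: +30 → Jul 1, 2215 (129 left).
Jul has 31 days: +31 → Aug 1, 2215 (98 left).
Aug has 31 days: +31 → Sep 1, 2215 (67 left).
Sep has 30 days: +30 → Oct 1, 2215 (37 left).
Oct has 31 days: +31 → Nov 1, 2215 (6 left).
+6 → Nov 7, 2215.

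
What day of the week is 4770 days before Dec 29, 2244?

Dec 29, 2244 is a Sunday.
4770 mod 7 = 3, so 4770 days before a Sunday is Sunday − 3 = Thursday.

Thursday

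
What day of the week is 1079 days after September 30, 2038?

First find the weekday of Sep 30, 2038. Doomsday rule: the anchor day for the 2000s is Tuesday. For year 38: 38÷12 = 3 r 2, and 2÷4 = 0, so 3+2+0 = 5.
Tuesday + 5 ≡ Sunday — that's 2038's doomsday.
In September the doomsday date is Sep 5.
Sep 30 is 25 days after Sep 5; 25 mod 7 = 4, so Sunday + 4 = Thursday.
1079 mod 7 = 1, so 1079 days after a Thursday is Thursday + 1 = Friday.

Friday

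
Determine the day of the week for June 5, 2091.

January 1, 2091 is a Monday.
Jan 1, 2091 → Feb 1, 2091: 31 days (January has 31).
Feb 1, 2091 → Mar 1, 2091: 28 days (February has 28).
Mar 1, 2091 → Apr 1, 2091: 31 days (March has 31).
Apr 1, 2091 → May 1, 2091: 30 days (April has 30).
May 1, 2091 → Jun 1, 2091: 31 days (May has 31).
Jun 1, 2091 → Jun 5, 2091: 4 days.
Total: 155 days.
155 mod 7 = 1, so Monday + 1 = Tuesday.

Tuesday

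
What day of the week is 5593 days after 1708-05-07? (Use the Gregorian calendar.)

First find the weekday of May 7, 1708. Doomsday rule: the anchor day for the 1700s is Sunday. For year 08: 8÷12 = 0 r 8, and 8÷4 = 2, so 0+8+2 = 10.
Sunday + 10 ≡ Wednesday — that's 1708's doomsday.
In May the doomsday date is May 9.
May 7 is 2 days before May 9; 2 mod 7 = 2, so Wednesday − 2 = Monday.
5593 mod 7 = 0, so 5593 days after a Monday is Monday + 0 = Monday.

Monday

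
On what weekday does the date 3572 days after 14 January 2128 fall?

First find the weekday of Jan 14, 2128. Doomsday rule: the anchor day for the 2100s is Sunday. For year 28: 28÷12 = 2 r 4, and 4÷4 = 1, so 2+4+1 = 7.
Sunday + 7 ≡ Sunday — that's 2128's doomsday.
In January the doomsday date is Jan 4 (2128 is a leap year (divisible by 4)).
Jan 14 is 10 days after Jan 4; 10 mod 7 = 3, so Sunday + 3 = Wednesday.
3572 mod 7 = 2, so 3572 days after a Wednesday is Wednesday + 2 = Friday.

Friday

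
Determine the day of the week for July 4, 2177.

Friday

Doomsday rule: the anchor day for the 2100s is Sunday. For year 77: 77÷12 = 6 r 5, and 5÷4 = 1, so 6+5+1 = 12.
Sunday + 12 ≡ Friday — that's 2177's doomsday.
In July the doomsday date is Jul 11.
Jul 4 is 7 days before Jul 11; 7 mod 7 = 0, so Friday − 0 = Friday.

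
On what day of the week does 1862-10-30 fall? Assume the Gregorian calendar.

Doomsday rule: the anchor day for the 1800s is Friday. For year 62: 62÷12 = 5 r 2, and 2÷4 = 0, so 5+2+0 = 7.
Friday + 7 ≡ Friday — that's 1862's doomsday.
In October the doomsday date is Oct 10.
Oct 30 is 20 days after Oct 10; 20 mod 7 = 6, so Friday + 6 = Thursday.

Thursday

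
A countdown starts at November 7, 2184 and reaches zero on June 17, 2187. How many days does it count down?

Nov 7, 2184 → Nov 7, 2185: 365 days.
Nov 7, 2185 → Nov 7, 2186: 365 days.
Nov 7, 2186 → Dec 7, 2186: 30 days (November has 30).
Dec 7, 2186 → Jan 7, 2187: 31 days (December has 31).
Jan 7, 2187 → Feb 7, 2187: 31 days (January has 31).
Feb 7, 2187 → Mar 7, 2187: 28 days (February has 28).
Mar 7, 2187 → Apr 7, 2187: 31 days (March has 31).
Apr 7, 2187 → May 7, 2187: 30 days (April has 30).
May 7, 2187 → Jun 7, 2187: 31 days (May has 31).
Jun 7, 2187 → Jun 17, 2187: 10 days.
Total: 952 days.

952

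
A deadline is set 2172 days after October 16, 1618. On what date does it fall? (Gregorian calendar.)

+365 (one year) → Oct 16, 1619 (1807 left).
+366 (one year; includes Feb 29, 1620) → Oct 16, 1620 (1441 left).
+365 (one year) → Oct 16, 1621 (1076 left).
+365 (one year) → Oct 16, 1622 (711 left).
+365 (one year) → Oct 16, 1623 (346 left).
Oct has 31 days: +16 → Nov 1, 1623 (330 left).
Nov has 30 days: +30 → Dec 1, 1623 (300 left).
Dec has 31 days: +31 → Jan 1, 1624 (269 left).
Jan has 31 days: +31 → Feb 1, 1624 (238 left).
Feb has 29 days: +29 → Mar 1, 1624 (209 left).
Mar has 31 days: +31 → Apr 1, 1624 (178 left).
Apr has 30 days: +30 → May 1, 1624 (148 left).
May has 31 days: +31 → Jun 1, 1624 (117 left).
Jun has 30 days: +30 → Jul 1, 1624 (87 left).
Jul has 31 days: +31 → Aug 1, 1624 (56 left).
Aug has 31 days: +31 → Sep 1, 1624 (25 left).
+25 → Sep 26, 1624.

September 26, 1624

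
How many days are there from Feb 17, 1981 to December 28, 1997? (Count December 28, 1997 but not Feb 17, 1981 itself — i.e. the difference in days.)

6158

Feb 17, 1981 → Feb 17, 1982: 365 days.
Feb 17, 1982 → Feb 17, 1983: 365 days.
Feb 17, 1983 → Feb 17, 1984: 365 days.
Feb 17, 1984 → Feb 17, 1985: 366 days (Feb 29, 1984 is in that span).
Feb 17, 1985 → Feb 17, 1986: 365 days.
Feb 17, 1986 → Feb 17, 1987: 365 days.
Feb 17, 1987 → Feb 17, 1988: 365 days.
Feb 17, 1988 → Feb 17, 1989: 366 days (Feb 29, 1988 is in that span).
Feb 17, 1989 → Feb 17, 1990: 365 days.
Feb 17, 1990 → Feb 17, 1991: 365 days.
Feb 17, 1991 → Feb 17, 1992: 365 days.
Feb 17, 1992 → Feb 17, 1993: 366 days (Feb 29, 1992 is in that span).
Feb 17, 1993 → Feb 17, 1994: 365 days.
Feb 17, 1994 → Feb 17, 1995: 365 days.
Feb 17, 1995 → Feb 17, 1996: 365 days.
Feb 17, 1996 → Feb 17, 1997: 366 days (Feb 29, 1996 is in that span).
Feb 17, 1997 → Mar 17, 1997: 28 days (February has 28).
Mar 17, 1997 → Apr 17, 1997: 31 days (March has 31).
Apr 17, 1997 → May 17, 1997: 30 days (April has 30).
May 17, 1997 → Jun 17, 1997: 31 days (May has 31).
Jun 17, 1997 → Jul 17, 1997: 30 days (June has 30).
Jul 17, 1997 → Aug 17, 1997: 31 days (July has 31).
Aug 17, 1997 → Sep 17, 1997: 31 days (August has 31).
Sep 17, 1997 → Oct 17, 1997: 30 days (September has 30).
Oct 17, 1997 → Nov 17, 1997: 31 days (October has 31).
Nov 17, 1997 → Dec 17, 1997: 30 days (November has 30).
Dec 17, 1997 → Dec 28, 1997: 11 days.
Total: 6158 days.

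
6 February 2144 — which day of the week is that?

Thursday

Doomsday rule: the anchor day for the 2100s is Sunday. For year 44: 44÷12 = 3 r 8, and 8÷4 = 2, so 3+8+2 = 13.
Sunday + 13 ≡ Saturday — that's 2144's doomsday.
In February the doomsday date is Feb 29 (2144 is a leap year (divisible by 4)).
Feb 6 is 23 days before Feb 29; 23 mod 7 = 2, so Saturday − 2 = Thursday.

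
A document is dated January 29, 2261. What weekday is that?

Tuesday

Doomsday rule: the anchor day for the 2200s is Friday. For year 61: 61÷12 = 5 r 1, and 1÷4 = 0, so 5+1+0 = 6.
Friday + 6 ≡ Thursday — that's 2261's doomsday.
In January the doomsday date is Jan 3 (2261 is not a leap year).
Jan 29 is 26 days after Jan 3; 26 mod 7 = 5, so Thursday + 5 = Tuesday.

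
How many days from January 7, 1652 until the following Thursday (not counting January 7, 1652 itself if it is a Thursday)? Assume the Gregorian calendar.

4

Jan 7, 1652 is a Sunday.
From Sunday to the next Thursday is 4 days.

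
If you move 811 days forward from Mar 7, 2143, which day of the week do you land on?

First find the weekday of Mar 7, 2143. Doomsday rule: the anchor day for the 2100s is Sunday. For year 43: 43÷12 = 3 r 7, and 7÷4 = 1, so 3+7+1 = 11.
Sunday + 11 ≡ Thursday — that's 2143's doomsday.
In March the doomsday date is Mar 14.
Mar 7 is 7 days before Mar 14; 7 mod 7 = 0, so Thursday − 0 = Thursday.
811 mod 7 = 6, so 811 days after a Thursday is Thursday + 6 = Wednesday.

Wednesday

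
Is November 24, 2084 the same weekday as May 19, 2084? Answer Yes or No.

From May 19, 2084 to Nov 24, 2084 is 189 days.
189 mod 7 = 0, so they are the same weekday.
(May 19, 2084 is a Friday; Nov 24, 2084 is a Friday.)

Yes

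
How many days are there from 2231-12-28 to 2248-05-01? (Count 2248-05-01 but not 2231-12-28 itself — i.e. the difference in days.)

5969

Dec 28, 2231 → Dec 28, 2232: 366 days (Feb 29, 2232 is in that span).
Dec 28, 2232 → Dec 28, 2233: 365 days.
Dec 28, 2233 → Dec 28, 2234: 365 days.
Dec 28, 2234 → Dec 28, 2235: 365 days.
Dec 28, 2235 → Dec 28, 2236: 366 days (Feb 29, 2236 is in that span).
Dec 28, 2236 → Dec 28, 2237: 365 days.
Dec 28, 2237 → Dec 28, 2238: 365 days.
Dec 28, 2238 → Dec 28, 2239: 365 days.
Dec 28, 2239 → Dec 28, 2240: 366 days (Feb 29, 2240 is in that span).
Dec 28, 2240 → Dec 28, 2241: 365 days.
Dec 28, 2241 → Dec 28, 2242: 365 days.
Dec 28, 2242 → Dec 28, 2243: 365 days.
Dec 28, 2243 → Dec 28, 2244: 366 days (Feb 29, 2244 is in that span).
Dec 28, 2244 → Dec 28, 2245: 365 days.
Dec 28, 2245 → Dec 28, 2246: 365 days.
Dec 28, 2246 → Dec 28, 2247: 365 days.
Dec 28, 2247 → Jan 28, 2248: 31 days (December has 31).
Jan 28, 2248 → Feb 28, 2248: 31 days (January has 31).
Feb 28, 2248 → Mar 28, 2248: 29 days (February has 29).
Mar 28, 2248 → Apr 28, 2248: 31 days (March has 31).
Apr 28, 2248 → May 1, 2248: 3 days.
Total: 5969 days.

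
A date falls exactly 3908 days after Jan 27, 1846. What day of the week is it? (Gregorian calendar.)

Thursday

Jan 27, 1846 is a Tuesday.
3908 mod 7 = 2, so 3908 days after a Tuesday is Tuesday + 2 = Thursday.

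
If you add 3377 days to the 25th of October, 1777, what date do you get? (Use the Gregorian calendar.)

January 23, 1787

+365 (one year) → Oct 25, 1778 (3012 left).
+365 (one year) → Oct 25, 1779 (2647 left).
+366 (one year; includes Feb 29, 1780) → Oct 25, 1780 (2281 left).
+365 (one year) → Oct 25, 1781 (1916 left).
+365 (one year) → Oct 25, 1782 (1551 left).
+365 (one year) → Oct 25, 1783 (1186 left).
+366 (one year; includes Feb 29, 1784) → Oct 25, 1784 (820 left).
+365 (one year) → Oct 25, 1785 (455 left).
+365 (one year) → Oct 25, 1786 (90 left).
Oct has 31 days: +7 → Nov 1, 1786 (83 left).
Nov has 30 days: +30 → Dec 1, 1786 (53 left).
Dec has 31 days: +31 → Jan 1, 1787 (22 left).
+22 → Jan 23, 1787.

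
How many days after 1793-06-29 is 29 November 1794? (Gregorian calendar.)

518

Jun 29, 1793 → Jun 29, 1794: 365 days.
Jun 29, 1794 → Jul 29, 1794: 30 days (June has 30).
Jul 29, 1794 → Aug 29, 1794: 31 days (July has 31).
Aug 29, 1794 → Sep 29, 1794: 31 days (August has 31).
Sep 29, 1794 → Oct 29, 1794: 30 days (September has 30).
Oct 29, 1794 → Nov 29, 1794: 31 days.
Total: 518 days.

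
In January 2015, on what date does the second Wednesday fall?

January 14, 2015

January 1, 2015 is a Thursday.
The first Wednesday is therefore January 7 (6 days later).
The second Wednesday is 7 + 1×7 = January 14.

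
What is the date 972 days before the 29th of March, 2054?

July 31, 2051

−365 (one year) → Mar 29, 2053 (607 left).
−365 (one year) → Mar 29, 2052 (242 left).
−29 → Feb 29, 2052 (end of Feb, 29 days; 213 left).
−29 → Jan 31, 2052 (end of Jan, 31 days; 184 left).
−31 → Dec 31, 2051 (end of Dec, 31 days; 153 left).
−31 → Nov 30, 2051 (end of Nov, 30 days; 122 left).
−30 → Oct 31, 2051 (end of Oct, 31 days; 92 left).
−31 → Sep 30, 2051 (end of Sep, 30 days; 61 left).
−30 → Aug 31, 2051 (end of Aug, 31 days; 31 left).
−31 → Jul 31, 2051 (end of Jul, 31 days; 0 left).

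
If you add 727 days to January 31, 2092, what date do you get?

+366 (one year; includes Feb 29, 2092) → Jan 31, 2093 (361 left).
Jan has 31 days: +1 → Feb 1, 2093 (360 left).
Feb has 28 days: +28 → Mar 1, 2093 (332 left).
Mar has 31 days: +31 → Apr 1, 2093 (301 left).
Apr has 30 days: +30 → May 1, 2093 (271 left).
May has 31 days: +31 → Jun 1, 2093 (240 left).
Jun has 30 days: +30 → Jul 1, 2093 (210 left).
Jul has 31 days: +31 → Aug 1, 2093 (179 left).
Aug has 31 days: +31 → Sep 1, 2093 (148 left).
Sep has 30 days: +30 → Oct 1, 2093 (118 left).
Oct has 31 days: +31 → Nov 1, 2093 (87 left).
Nov has 30 days: +30 → Dec 1, 2093 (57 left).
Dec has 31 days: +31 → Jan 1, 2094 (26 left).
+26 → Jan 27, 2094.

January 27, 2094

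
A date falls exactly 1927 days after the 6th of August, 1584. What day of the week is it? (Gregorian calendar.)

Aug 6, 1584 is a Monday.
1927 mod 7 = 2, so 1927 days after a Monday is Monday + 2 = Wednesday.

Wednesday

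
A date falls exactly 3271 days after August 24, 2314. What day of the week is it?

Wednesday

First find the weekday of Aug 24, 2314. Doomsday rule: the anchor day for the 2300s is Wednesday. For year 14: 14÷12 = 1 r 2, and 2÷4 = 0, so 1+2+0 = 3.
Wednesday + 3 ≡ Saturday — that's 2314's doomsday.
In August the doomsday date is Aug 8.
Aug 24 is 16 days after Aug 8; 16 mod 7 = 2, so Saturday + 2 = Monday.
3271 mod 7 = 2, so 3271 days after a Monday is Monday + 2 = Wednesday.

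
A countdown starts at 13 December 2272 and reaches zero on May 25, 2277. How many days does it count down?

Dec 13, 2272 → Dec 13, 2273: 365 days.
Dec 13, 2273 → Dec 13, 2274: 365 days.
Dec 13, 2274 → Dec 13, 2275: 365 days.
Dec 13, 2275 → Dec 13, 2276: 366 days (Feb 29, 2276 is in that span).
Dec 13, 2276 → Jan 13, 2277: 31 days (December has 31).
Jan 13, 2277 → Feb 13, 2277: 31 days (January has 31).
Feb 13, 2277 → Mar 13, 2277: 28 days (February has 28).
Mar 13, 2277 → Apr 13, 2277: 31 days (March has 31).
Apr 13, 2277 → May 13, 2277: 30 days (April has 30).
May 13, 2277 → May 25, 2277: 12 days.
Total: 1624 days.

1624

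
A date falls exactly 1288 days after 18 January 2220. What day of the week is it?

Tuesday

First find the weekday of Jan 18, 2220. Doomsday rule: the anchor day for the 2200s is Friday. For year 20: 20÷12 = 1 r 8, and 8÷4 = 2, so 1+8+2 = 11.
Friday + 11 ≡ Tuesday — that's 2220's doomsday.
In January the doomsday date is Jan 4 (2220 is a leap year (divisible by 4)).
Jan 18 is 14 days after Jan 4; 14 mod 7 = 0, so Tuesday + 0 = Tuesday.
1288 mod 7 = 0, so 1288 days after a Tuesday is Tuesday + 0 = Tuesday.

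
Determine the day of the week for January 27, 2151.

Wednesday

Doomsday rule: the anchor day for the 2100s is Sunday. For year 51: 51÷12 = 4 r 3, and 3÷4 = 0, so 4+3+0 = 7.
Sunday + 7 ≡ Sunday — that's 2151's doomsday.
In January the doomsday date is Jan 3 (2151 is not a leap year).
Jan 27 is 24 days after Jan 3; 24 mod 7 = 3, so Sunday + 3 = Wednesday.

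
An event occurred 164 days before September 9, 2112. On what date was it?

−9 → Aug 31, 2112 (end of Aug, 31 days; 155 left).
−31 → Jul 31, 2112 (end of Jul, 31 days; 124 left).
−31 → Jun 30, 2112 (end of Jun, 30 days; 93 left).
−30 → May 31, 2112 (end of May, 31 days; 63 left).
−31 → Apr 30, 2112 (end of Apr, 30 days; 32 left).
−30 → Mar 31, 2112 (end of Mar, 31 days; 2 left).
−2 → Mar 29, 2112.

March 29, 2112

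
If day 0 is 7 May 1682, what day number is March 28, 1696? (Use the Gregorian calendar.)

5074

May 7, 1682 → May 7, 1683: 365 days.
May 7, 1683 → May 7, 1684: 366 days (Feb 29, 1684 is in that span).
May 7, 1684 → May 7, 1685: 365 days.
May 7, 1685 → May 7, 1686: 365 days.
May 7, 1686 → May 7, 1687: 365 days.
May 7, 1687 → May 7, 1688: 366 days (Feb 29, 1688 is in that span).
May 7, 1688 → May 7, 1689: 365 days.
May 7, 1689 → May 7, 1690: 365 days.
May 7, 1690 → May 7, 1691: 365 days.
May 7, 1691 → May 7, 1692: 366 days (Feb 29, 1692 is in that span).
May 7, 1692 → May 7, 1693: 365 days.
May 7, 1693 → May 7, 1694: 365 days.
May 7, 1694 → May 7, 1695: 365 days.
May 7, 1695 → Jun 7, 1695: 31 days (May has 31).
Jun 7, 1695 → Jul 7, 1695: 30 days (June has 30).
Jul 7, 1695 → Aug 7, 1695: 31 days (July has 31).
Aug 7, 1695 → Sep 7, 1695: 31 days (August has 31).
Sep 7, 1695 → Oct 7, 1695: 30 days (September has 30).
Oct 7, 1695 → Nov 7, 1695: 31 days (October has 31).
Nov 7, 1695 → Dec 7, 1695: 30 days (November has 30).
Dec 7, 1695 → Jan 7, 1696: 31 days (December has 31).
Jan 7, 1696 → Feb 7, 1696: 31 days (January has 31).
Feb 7, 1696 → Mar 7, 1696: 29 days (February has 29).
Mar 7, 1696 → Mar 28, 1696: 21 days.
Total: 5074 days.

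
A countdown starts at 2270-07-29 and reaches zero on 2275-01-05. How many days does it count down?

1621

Jul 29, 2270 → Jul 29, 2271: 365 days.
Jul 29, 2271 → Jul 29, 2272: 366 days (Feb 29, 2272 is in that span).
Jul 29, 2272 → Jul 29, 2273: 365 days.
Jul 29, 2273 → Jul 29, 2274: 365 days.
Jul 29, 2274 → Aug 29, 2274: 31 days (July has 31).
Aug 29, 2274 → Sep 29, 2274: 31 days (August has 31).
Sep 29, 2274 → Oct 29, 2274: 30 days (September has 30).
Oct 29, 2274 → Nov 29, 2274: 31 days (October has 31).
Nov 29, 2274 → Dec 29, 2274: 30 days (November has 30).
Dec 29, 2274 → Jan 5, 2275: 7 days.
Total: 1621 days.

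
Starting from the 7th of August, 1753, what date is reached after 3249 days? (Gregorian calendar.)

+365 (one year) → Aug 7, 1754 (2884 left).
+365 (one year) → Aug 7, 1755 (2519 left).
+366 (one year; includes Feb 29, 1756) → Aug 7, 1756 (2153 left).
+365 (one year) → Aug 7, 1757 (1788 left).
+365 (one year) → Aug 7, 1758 (1423 left).
+365 (one year) → Aug 7, 1759 (1058 left).
+366 (one year; includes Feb 29, 1760) → Aug 7, 1760 (692 left).
+365 (one year) → Aug 7, 1761 (327 left).
Aug has 31 days: +25 → Sep 1, 1761 (302 left).
Sep has 30 days: +30 → Oct 1, 1761 (272 left).
Oct has 31 days: +31 → Nov 1, 1761 (241 left).
Nov has 30 days: +30 → Dec 1, 1761 (211 left).
Dec has 31 days: +31 → Jan 1, 1762 (180 left).
Jan has 31 days: +31 → Feb 1, 1762 (149 left).
Feb has 28 days: +28 → Mar 1, 1762 (121 left).
Mar has 31 days: +31 → Apr 1, 1762 (90 left).
Apr has 30 days: +30 → May 1, 1762 (60 left).
May has 31 days: +31 → Jun 1, 1762 (29 left).
+29 → Jun 30, 1762.

June 30, 1762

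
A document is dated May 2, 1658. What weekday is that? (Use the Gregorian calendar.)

Thursday

Doomsday rule: the anchor day for the 1600s is Tuesday. For year 58: 58÷12 = 4 r 10, and 10÷4 = 2, so 4+10+2 = 16.
Tuesday + 16 ≡ Thursday — that's 1658's doomsday.
In May the doomsday date is May 9.
May 2 is 7 days before May 9; 7 mod 7 = 0, so Thursday − 0 = Thursday.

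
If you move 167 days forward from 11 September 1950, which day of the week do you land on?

First find the weekday of Sep 11, 1950. Doomsday rule: the anchor day for the 1900s is Wednesday. For year 50: 50÷12 = 4 r 2, and 2÷4 = 0, so 4+2+0 = 6.
Wednesday + 6 ≡ Tuesday — that's 1950's doomsday.
In September the doomsday date is Sep 5.
Sep 11 is 6 days after Sep 5; 6 mod 7 = 6, so Tuesday + 6 = Monday.
167 mod 7 = 6, so 167 days after a Monday is Monday + 6 = Sunday.

Sunday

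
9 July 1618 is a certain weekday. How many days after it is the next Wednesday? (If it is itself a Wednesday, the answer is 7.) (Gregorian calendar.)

2

Jul 9, 1618 is a Monday.
From Monday to the next Wednesday is 2 days.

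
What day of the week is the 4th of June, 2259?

Doomsday rule: the anchor day for the 2200s is Friday. For year 59: 59÷12 = 4 r 11, and 11÷4 = 2, so 4+11+2 = 17.
Friday + 17 ≡ Monday — that's 2259's doomsday.
In June the doomsday date is Jun 6.
Jun 4 is 2 days before Jun 6; 2 mod 7 = 2, so Monday − 2 = Saturday.

Saturday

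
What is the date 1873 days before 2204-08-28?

July 12, 2199

−366 (one year; includes Feb 29, 2204) → Aug 28, 2203 (1507 left).
−365 (one year) → Aug 28, 2202 (1142 left).
−365 (one year) → Aug 28, 2201 (777 left).
−365 (one year) → Aug 28, 2200 (412 left).
−365 (one year) → Aug 28, 2199 (47 left).
−28 → Jul 31, 2199 (end of Jul, 31 days; 19 left).
−19 → Jul 12, 2199.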